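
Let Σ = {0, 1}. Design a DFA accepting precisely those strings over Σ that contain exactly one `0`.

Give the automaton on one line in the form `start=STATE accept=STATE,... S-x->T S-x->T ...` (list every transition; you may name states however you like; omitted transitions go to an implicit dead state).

start=s0 accept=s1 s0-0->s1 s0-1->s0 s1-0->s2 s1-1->s1 s2-0->s2 s2-1->s2

Only the number of `0`s matters, and only up to 2. Make a chain s0 → s1 → s2 advanced by each `0` (with s2 absorbing); every other symbol self-loops. The accepting set is {s1}.
3 states suffice.
        0   1  
>  s0   s1  s0 
 * s1   s2  s1 
   s2   s2  s2 
(> = start, * = accepting)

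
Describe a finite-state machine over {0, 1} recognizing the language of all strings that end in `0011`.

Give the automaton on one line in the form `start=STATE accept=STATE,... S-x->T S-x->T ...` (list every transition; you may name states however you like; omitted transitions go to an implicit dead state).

start=q0 accept=q4 q0-0->q1 q0-1->q0 q1-0->q2 q1-1->q0 q2-0->q2 q2-1->q3 q3-0->q1 q3-1->q4 q4-0->q1 q4-1->q0

Let each state record the length of the longest suffix of the input read so far that is also a prefix of `0011`. q1 means the last symbol is `0`; q2 means the last 2 symbols are `00`; q3 means the last 3 symbols are `001`; q4 means the last 4 symbols are `0011`. Accept only at q4, where the string currently ends in `0011`.
A 5-state machine:
        0   1  
>  q0   q1  q0 
   q1   q2  q0 
   q2   q2  q3 
   q3   q1  q4 
 * q4   q1  q0 
(> = start, * = accepting)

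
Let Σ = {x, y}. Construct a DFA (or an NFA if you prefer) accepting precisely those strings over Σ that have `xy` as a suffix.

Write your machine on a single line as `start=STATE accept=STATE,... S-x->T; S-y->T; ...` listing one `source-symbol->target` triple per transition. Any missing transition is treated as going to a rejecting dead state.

start=S0; accept=S2; S0-x->S1; S0-y->S0; S1-x->S1; S1-y->S2; S2-x->S1; S2-y->S0

Remember how much of `xy` the current input suffix matches. State S0 means no match yet; S1 means the last symbol is `x`; S2 means the last 2 symbols are `xy`. Only S2 accepts. On a mismatch, fall back to the longest proper suffix that is still a prefix of `xy`.
        x   y  
>  S0   S1  S0 
   S1   S1  S2 
 * S2   S1  S0 
(> = start, * = accepting)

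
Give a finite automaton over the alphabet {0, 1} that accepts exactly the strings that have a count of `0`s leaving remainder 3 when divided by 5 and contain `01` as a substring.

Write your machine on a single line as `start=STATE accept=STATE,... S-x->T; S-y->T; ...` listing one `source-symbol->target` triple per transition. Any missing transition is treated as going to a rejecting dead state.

Build one automaton per condition and run them in lockstep. One (5 states) tracks the count of `0`s modulo 5; the other (3 states) tracks whether and how much of `01` has been seen. Each combined state is a pair, one component from each; accept when both components accept.
With 11 states:
          0    1  
>  q0     q1   q0 
   q1     q2   q3 
   q2     q4   q5 
   q3     q5   q3 
   q4     q6   q7 
   q5     q7   q5 
   q6     q8   q9 
 * q7     q9   q7 
   q8     q1  q10 
   q9    q10   q9 
   q10    q3  q10 
(> = start, * = accepting)

start=q0; accept=q7; q0-0->q1; q0-1->q0; q1-0->q2; q1-1->q3; q2-0->q4; q2-1->q5; q3-0->q5; q3-1->q3; q4-0->q6; q4-1->q7; q5-0->q7; q5-1->q5; q6-0->q8; q6-1->q9; q7-0->q9; q7-1->q7; q8-0->q1; q8-1->q10; q9-0->q10; q9-1->q9; q10-0->q3; q10-1->q10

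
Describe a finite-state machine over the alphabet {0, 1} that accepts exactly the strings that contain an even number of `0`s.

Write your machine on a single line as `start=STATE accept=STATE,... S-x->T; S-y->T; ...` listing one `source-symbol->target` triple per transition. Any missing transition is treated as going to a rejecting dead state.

start=s0; accept=s0; s0-0->s1; s0-1->s0; s1-0->s0; s1-1->s1

The only thing that matters is how many `0`s have appeared, reduced mod 2. Use one state per residue: s0 for 0, …, s1 for 1. Reading `0` moves to the next residue; anything else stays put. s0 is accepting.
With 2 states:
        0   1  
>* s0   s1  s0 
   s1   s0  s1 
(> = start, * = accepting)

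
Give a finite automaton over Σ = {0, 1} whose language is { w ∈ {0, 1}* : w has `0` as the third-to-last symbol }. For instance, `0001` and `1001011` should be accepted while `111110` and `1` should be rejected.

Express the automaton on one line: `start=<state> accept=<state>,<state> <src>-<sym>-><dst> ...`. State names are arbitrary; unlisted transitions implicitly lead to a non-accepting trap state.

start=A accept=H,I,J,K A-0->B A-1->C B-0->D B-1->E C-0->F C-1->G D-0->H D-1->I E-0->J E-1->K F-0->L F-1->M G-0->N G-1->O H-0->H H-1->I I-0->J I-1->K J-0->L J-1->M K-0->N K-1->O L-0->H L-1->I M-0->J M-1->K N-0->L N-1->M O-0->N O-1->O

Because acceptance depends on a position counted from the end, the machine has to buffer the most recent 3 symbols. Make each state the string of the last up-to-3 symbols read; on input `x` shift the window left and append `x`. Accept when the buffered window has length 3 and begins with `0`.
       0  1 
>  A   B  C 
   B   D  E 
   C   F  G 
   D   H  I 
   E   J  K 
   F   L  M 
   G   N  O 
 * H   H  I 
 * I   J  K 
 * J   L  M 
 * K   N  O 
   L   H  I 
   M   J  K 
   N   L  M 
   O   N  O 
(> = start, * = accepting)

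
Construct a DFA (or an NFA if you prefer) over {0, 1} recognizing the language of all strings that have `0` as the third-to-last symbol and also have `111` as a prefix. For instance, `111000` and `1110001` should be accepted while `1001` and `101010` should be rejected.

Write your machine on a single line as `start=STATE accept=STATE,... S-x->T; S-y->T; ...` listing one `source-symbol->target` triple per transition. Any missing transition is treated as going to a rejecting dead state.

start=s0; accept=s8,s9,s10,s11; s0-0->s1; s0-1->s2; s1-0->s1; s1-1->s1; s2-0->s1; s2-1->s3; s3-0->s1; s3-1->s4; s4-0->s5; s4-1->s4; s5-0->s6; s5-1->s7; s6-0->s8; s6-1->s9; s7-0->s10; s7-1->s11; s8-0->s8; s8-1->s9; s9-0->s10; s9-1->s11; s10-0->s6; s10-1->s7; s11-0->s5; s11-1->s4

Run two small machines in parallel and take their product. One (15 states) tracks the last 3 symbols read; the other (5 states) tracks whether the input so far still matches the prefix `111`. Each combined state is a pair, one component from each; accept when both components accept. Equivalent product states are then merged.
A 12-state machine:
          0    1  
>  s0     s1   s2 
   s1     s1   s1 
   s2     s1   s3 
   s3     s1   s4 
   s4     s5   s4 
   s5     s6   s7 
   s6     s8   s9 
   s7    s10  s11 
 * s8     s8   s9 
 * s9    s10  s11 
 * s10    s6   s7 
 * s11    s5   s4 
(> = start, * = accepting)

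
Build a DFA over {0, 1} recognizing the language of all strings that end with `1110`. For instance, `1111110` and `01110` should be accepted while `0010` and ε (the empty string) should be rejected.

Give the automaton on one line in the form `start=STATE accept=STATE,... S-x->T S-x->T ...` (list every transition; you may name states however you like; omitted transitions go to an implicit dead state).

start=q0 accept=q4 q0-0->q0 q0-1->q1 q1-0->q0 q1-1->q2 q2-0->q0 q2-1->q3 q3-0->q4 q3-1->q3 q4-0->q0 q4-1->q1

Let each state record the length of the longest suffix of the input read so far that is also a prefix of `1110`. q1 means the last symbol is `1`; q2 means the last 2 symbols are `11`; q3 means the last 3 symbols are `111`; q4 means the last 4 symbols are `1110`. Accept only at q4, where the string currently ends in `1110`.
With 5 states:
        0   1  
>  q0   q0  q1 
   q1   q0  q2 
   q2   q0  q3 
   q3   q4  q3 
 * q4   q0  q1 
(> = start, * = accepting)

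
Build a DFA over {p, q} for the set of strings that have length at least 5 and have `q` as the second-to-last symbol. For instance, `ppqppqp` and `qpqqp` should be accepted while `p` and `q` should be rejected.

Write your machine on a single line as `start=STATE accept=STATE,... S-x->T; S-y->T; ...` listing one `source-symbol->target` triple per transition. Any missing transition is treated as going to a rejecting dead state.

Run two small machines in parallel and take their product. One (7 states) tracks the input length, saturating at 6; the other (7 states) tracks the last 2 symbols read. Each combined state is a pair, one component from each; accept when both components accept.
          p    q  
>  s0     s1   s2 
   s1     s3   s4 
   s2     s5   s6 
   s3     s7   s8 
   s4     s9  s10 
   s5     s7   s8 
   s6     s9  s10 
   s7    s11  s12 
   s8    s13  s14 
   s9    s11  s12 
   s10   s13  s14 
   s11   s15  s16 
   s12   s17  s18 
   s13   s15  s16 
   s14   s17  s18 
   s15   s19  s20 
   s16   s21  s22 
 * s17   s19  s20 
 * s18   s21  s22 
   s19   s19  s20 
   s20   s21  s22 
 * s21   s19  s20 
 * s22   s21  s22 
(> = start, * = accepting)

start=s0; accept=s17,s18,s21,s22; s0-p->s1; s0-q->s2; s1-p->s3; s1-q->s4; s2-p->s5; s2-q->s6; s3-p->s7; s3-q->s8; s4-p->s9; s4-q->s10; s5-p->s7; s5-q->s8; s6-p->s9; s6-q->s10; s7-p->s11; s7-q->s12; s8-p->s13; s8-q->s14; s9-p->s11; s9-q->s12; s10-p->s13; s10-q->s14; s11-p->s15; s11-q->s16; s12-p->s17; s12-q->s18; s13-p->s15; s13-q->s16; s14-p->s17; s14-q->s18; s15-p->s19; s15-q->s20; s16-p->s21; s16-q->s22; s17-p->s19; s17-q->s20; s18-p->s21; s18-q->s22; s19-p->s19; s19-q->s20; s20-p->s21; s20-q->s22; s21-p->s19; s21-q->s20; s22-p->s21; s22-q->s22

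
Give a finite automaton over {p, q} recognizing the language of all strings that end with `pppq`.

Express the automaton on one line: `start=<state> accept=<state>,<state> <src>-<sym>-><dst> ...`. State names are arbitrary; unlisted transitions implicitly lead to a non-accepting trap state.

Remember how much of `pppq` the current input suffix matches. State s0 means no match yet; s1 means the last symbol is `p`; s2 means the last 2 symbols are `pp`; s3 means the last 3 symbols are `ppp`; s4 means the last 4 symbols are `pppq`. Only s4 accepts. On a mismatch, fall back to the longest proper suffix that is still a prefix of `pppq`.
5 states suffice.
        p   q  
>  s0   s1  s0 
   s1   s2  s0 
   s2   s3  s0 
   s3   s3  s4 
 * s4   s1  s0 
(> = start, * = accepting)

start=s0 accept=s4 s0-p->s1 s0-q->s0 s1-p->s2 s1-q->s0 s2-p->s3 s2-q->s0 s3-p->s3 s3-q->s4 s4-p->s1 s4-q->s0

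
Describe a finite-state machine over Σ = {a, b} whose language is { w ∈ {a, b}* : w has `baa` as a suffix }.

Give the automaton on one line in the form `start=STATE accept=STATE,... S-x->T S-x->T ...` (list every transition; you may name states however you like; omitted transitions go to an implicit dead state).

start=S0 accept=S3 S0-a->S0 S0-b->S1 S1-a->S2 S1-b->S1 S2-a->S3 S2-b->S1 S3-a->S0 S3-b->S1

Let each state record the length of the longest suffix of the input read so far that is also a prefix of `baa`. S1 means the last symbol is `b`; S2 means the last 2 symbols are `ba`; S3 means the last 3 symbols are `baa`. Accept only at S3, where the string currently ends in `baa`.
4 states suffice.
        a   b  
>  S0   S0  S1 
   S1   S2  S1 
   S2   S3  S1 
 * S3   S0  S1 
(> = start, * = accepting)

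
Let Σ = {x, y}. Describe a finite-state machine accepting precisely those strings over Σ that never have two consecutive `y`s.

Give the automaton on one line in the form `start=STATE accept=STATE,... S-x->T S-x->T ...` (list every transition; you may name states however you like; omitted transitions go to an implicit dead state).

start=q0 accept=q0,q1 q0-x->q0 q0-y->q1 q1-x->q0 q1-y->q2 q2-x->q2 q2-y->q2

Track partial matches of the forbidden pattern `yy`. State q2 is a dead state reached once `yy` has occurred; every other state accepts. q0 means no part of `yy` is currently matched.
3 states suffice.
        x   y  
>* q0   q0  q1 
 * q1   q0  q2 
   q2   q2  q2 
(> = start, * = accepting)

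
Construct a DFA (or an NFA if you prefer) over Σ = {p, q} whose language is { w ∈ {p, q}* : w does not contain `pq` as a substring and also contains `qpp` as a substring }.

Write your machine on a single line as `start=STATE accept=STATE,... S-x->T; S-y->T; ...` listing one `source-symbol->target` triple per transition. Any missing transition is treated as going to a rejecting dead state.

Run two small machines in parallel and take their product. One (3 states) tracks partial matches of the forbidden pattern `pq`; the other (4 states) tracks whether and how much of `qpp` has been seen. Each combined state is a pair, one component from each; accept when both components accept. Equivalent product states are then merged.
A 5-state machine:
        p   q  
>  s0   s1  s2 
   s1   s1  s1 
   s2   s3  s2 
   s3   s4  s1 
 * s4   s4  s1 
(> = start, * = accepting)

start=s0; accept=s4; s0-p->s1; s0-q->s2; s1-p->s1; s1-q->s1; s2-p->s3; s2-q->s2; s3-p->s4; s3-q->s1; s4-p->s4; s4-q->s1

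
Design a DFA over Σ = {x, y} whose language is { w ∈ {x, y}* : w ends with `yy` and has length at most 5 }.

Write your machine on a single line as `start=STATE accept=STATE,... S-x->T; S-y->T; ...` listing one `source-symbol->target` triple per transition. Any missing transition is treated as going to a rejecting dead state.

start=A; accept=F,I,L,M; A-x->B; A-y->C; B-x->D; B-y->E; C-x->D; C-y->F; D-x->G; D-y->H; E-x->G; E-y->I; F-x->G; F-y->I; G-x->J; G-y->K; H-x->J; H-y->L; I-x->J; I-y->L; J-x->J; J-y->J; K-x->J; K-y->M; L-x->J; L-y->M; M-x->J; M-y->J

Build one automaton per condition and run them in lockstep. One (3 states) tracks how much of the suffix `yy` has currently been matched; the other (7 states) tracks the input length, saturating at 6. Each combined state is a pair, one component from each; accept when both components accept. Equivalent product states are then merged.
13 states suffice.
       x  y 
>  A   B  C 
   B   D  E 
   C   D  F 
   D   G  H 
   E   G  I 
 * F   G  I 
   G   J  K 
   H   J  L 
 * I   J  L 
   J   J  J 
   K   J  M 
 * L   J  M 
 * M   J  J 
(> = start, * = accepting)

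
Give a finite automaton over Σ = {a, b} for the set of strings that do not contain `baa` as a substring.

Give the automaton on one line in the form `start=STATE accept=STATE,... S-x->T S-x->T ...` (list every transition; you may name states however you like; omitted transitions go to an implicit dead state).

Track partial matches of the forbidden pattern `baa`. State q3 is a dead state reached once `baa` has occurred; every other state accepts. q0 means no part of `baa` is currently matched.
        a   b  
>* q0   q0  q1 
 * q1   q2  q1 
 * q2   q3  q1 
   q3   q3  q3 
(> = start, * = accepting)

start=q0 accept=q0,q1,q2 q0-a->q0 q0-b->q1 q1-a->q2 q1-b->q1 q2-a->q3 q2-b->q1 q3-a->q3 q3-b->q3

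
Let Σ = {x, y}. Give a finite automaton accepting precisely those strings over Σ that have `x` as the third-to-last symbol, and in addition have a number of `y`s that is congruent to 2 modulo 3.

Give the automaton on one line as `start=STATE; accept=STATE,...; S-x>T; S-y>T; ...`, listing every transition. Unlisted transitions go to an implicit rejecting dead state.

Run two small machines in parallel and take their product. One (15 states) tracks the last 3 symbols read; the other (3 states) tracks the count of `y`s modulo 3. Each combined state is a pair, one component from each; accept when both components accept. After merging equivalent states the machine shrinks.
          x    y  
>  S0     S1   S2 
   S1     S1   S3 
   S2     S4   S5 
   S3     S4   S6 
   S4     S7   S8 
   S5     S9   S0 
 * S6     S9   S0 
   S7     S7  S10 
   S8    S11   S0 
   S9    S12   S0 
 * S10   S11   S0 
 * S11   S12   S0 
   S12   S13   S0 
 * S13   S13   S0 
(> = start, * = accepting)

start=S0; accept=S6,S10,S11,S13; S0-x>S1; S0-y>S2; S1-x>S1; S1-y>S3; S2-x>S4; S2-y>S5; S3-x>S4; S3-y>S6; S4-x>S7; S4-y>S8; S5-x>S9; S5-y>S0; S6-x>S9; S6-y>S0; S7-x>S7; S7-y>S10; S8-x>S11; S8-y>S0; S9-x>S12; S9-y>S0; S10-x>S11; S10-y>S0; S11-x>S12; S11-y>S0; S12-x>S13; S12-y>S0; S13-x>S13; S13-y>S0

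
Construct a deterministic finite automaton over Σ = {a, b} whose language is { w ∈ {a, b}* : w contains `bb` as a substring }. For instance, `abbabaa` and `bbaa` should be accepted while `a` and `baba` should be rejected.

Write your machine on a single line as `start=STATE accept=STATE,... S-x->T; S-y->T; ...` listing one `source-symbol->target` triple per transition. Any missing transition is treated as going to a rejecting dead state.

start=q0; accept=q2; q0-a->q0; q0-b->q1; q1-a->q0; q1-b->q2; q2-a->q2; q2-b->q2

Track how much of `bb` has been matched so far: state q0 is no progress, q2 is the absorbing accept state reached once `bb` has occurred. Intermediate states record partial matches; on a mismatch, fall back to the longest reusable overlap.
3 states suffice.
        a   b  
>  q0   q0  q1 
   q1   q0  q2 
 * q2   q2  q2 
(> = start, * = accepting)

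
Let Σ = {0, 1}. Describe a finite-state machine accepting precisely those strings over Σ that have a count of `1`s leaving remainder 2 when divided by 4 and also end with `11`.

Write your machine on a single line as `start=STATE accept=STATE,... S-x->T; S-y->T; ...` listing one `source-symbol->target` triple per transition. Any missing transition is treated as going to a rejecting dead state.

Run two small machines in parallel and take their product. The first has 4 states tracking the count of `1`s modulo 4; the second has 3 states tracking how much of the suffix `11` has currently been matched. A product state is a pair (one from each), accepting exactly when both do. Equivalent product states are then merged.
6 states suffice.
        0   1  
>  S0   S0  S1 
   S1   S2  S3 
   S2   S2  S4 
 * S3   S4  S5 
   S4   S4  S5 
   S5   S5  S0 
(> = start, * = accepting)

start=S0; accept=S3; S0-0->S0; S0-1->S1; S1-0->S2; S1-1->S3; S2-0->S2; S2-1->S4; S3-0->S4; S3-1->S5; S4-0->S4; S4-1->S5; S5-0->S5; S5-1->S0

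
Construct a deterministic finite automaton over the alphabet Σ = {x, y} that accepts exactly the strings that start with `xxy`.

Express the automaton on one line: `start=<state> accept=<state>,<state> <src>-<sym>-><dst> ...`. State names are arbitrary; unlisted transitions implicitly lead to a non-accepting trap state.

start=S0 accept=S3 S0-x->S1 S0-y->S4 S1-x->S2 S1-y->S4 S2-x->S4 S2-y->S3 S3-x->S3 S3-y->S3 S4-x->S4 S4-y->S4

Check the first 3 symbols one by one: S0 through S2 record how many have matched `xxy` so far; any wrong symbol goes to the dead state S4. After all 3 match we enter the accepting sink S3.
With 5 states:
        x   y  
>  S0   S1  S4 
   S1   S2  S4 
   S2   S4  S3 
 * S3   S3  S3 
   S4   S4  S4 
(> = start, * = accepting)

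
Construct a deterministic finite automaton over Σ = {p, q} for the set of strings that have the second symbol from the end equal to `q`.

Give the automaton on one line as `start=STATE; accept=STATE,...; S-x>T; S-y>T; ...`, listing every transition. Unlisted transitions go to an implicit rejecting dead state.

start=s0; accept=s5,s6; s0-p>s1; s0-q>s2; s1-p>s3; s1-q>s4; s2-p>s5; s2-q>s6; s3-p>s3; s3-q>s4; s4-p>s5; s4-q>s6; s5-p>s3; s5-q>s4; s6-p>s5; s6-q>s6

A DFA must remember the last 2 symbols (since which symbol is second-to-last isn't known until the input ends). Use one state per possible window of the last ≤2 symbols; accept from those whose window starts with `q`.
With 7 states:
        p   q  
>  s0   s1  s2 
   s1   s3  s4 
   s2   s5  s6 
   s3   s3  s4 
   s4   s5  s6 
 * s5   s3  s4 
 * s6   s5  s6 
(> = start, * = accepting)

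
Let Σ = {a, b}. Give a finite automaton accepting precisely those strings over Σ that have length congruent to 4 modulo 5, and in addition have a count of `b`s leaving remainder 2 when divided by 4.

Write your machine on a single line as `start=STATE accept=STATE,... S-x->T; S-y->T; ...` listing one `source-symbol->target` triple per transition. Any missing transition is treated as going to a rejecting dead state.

Run two small machines in parallel and take their product. One (5 states) tracks the input length modulo 5; the other (4 states) tracks the count of `b`s modulo 4. Each combined state is a pair, one component from each; accept when both components accept.
20 states suffice.
          a    b  
>  q0     q1   q2 
   q1     q3   q4 
   q2     q4   q5 
   q3     q6   q7 
   q4     q7   q8 
   q5     q8   q9 
   q6    q10  q11 
   q7    q11  q12 
   q8    q12  q13 
   q9    q13  q10 
   q10    q0  q14 
   q11   q14  q15 
 * q12   q15  q16 
   q13   q16   q0 
   q14    q2  q17 
   q15   q17  q18 
   q16   q18   q1 
   q17    q5  q19 
   q18   q19   q3 
   q19    q9   q6 
(> = start, * = accepting)

start=q0; accept=q12; q0-a->q1; q0-b->q2; q1-a->q3; q1-b->q4; q2-a->q4; q2-b->q5; q3-a->q6; q3-b->q7; q4-a->q7; q4-b->q8; q5-a->q8; q5-b->q9; q6-a->q10; q6-b->q11; q7-a->q11; q7-b->q12; q8-a->q12; q8-b->q13; q9-a->q13; q9-b->q10; q10-a->q0; q10-b->q14; q11-a->q14; q11-b->q15; q12-a->q15; q12-b->q16; q13-a->q16; q13-b->q0; q14-a->q2; q14-b->q17; q15-a->q17; q15-b->q18; q16-a->q18; q16-b->q1; q17-a->q5; q17-b->q19; q18-a->q19; q18-b->q3; q19-a->q9; q19-b->q6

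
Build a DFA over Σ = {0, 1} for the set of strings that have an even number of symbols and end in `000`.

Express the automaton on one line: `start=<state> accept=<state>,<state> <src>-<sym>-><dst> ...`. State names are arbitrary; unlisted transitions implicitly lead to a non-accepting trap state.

start=s0 accept=s4 s0-0->s1 s0-1->s1 s1-0->s2 s1-1->s0 s2-0->s3 s2-1->s1 s3-0->s4 s3-1->s0 s4-0->s3 s4-1->s1

Run two small machines in parallel and take their product. The first has 2 states tracking the input length modulo 2; the second has 4 states tracking how much of the suffix `000` has currently been matched. A product state is a pair (one from each), accepting exactly when both do. Minimizing collapses redundant product states.
A 5-state machine:
        0   1  
>  s0   s1  s1 
   s1   s2  s0 
   s2   s3  s1 
   s3   s4  s0 
 * s4   s3  s1 
(> = start, * = accepting)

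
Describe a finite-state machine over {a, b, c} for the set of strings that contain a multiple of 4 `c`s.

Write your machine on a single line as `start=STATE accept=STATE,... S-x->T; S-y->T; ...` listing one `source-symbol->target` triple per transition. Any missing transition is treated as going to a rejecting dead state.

The only thing that matters is how many `c`s have appeared, reduced mod 4. Use one state per residue: s0 for 0, …, s3 for 3. Reading `c` moves to the next residue; anything else stays put. s0 is accepting.
A 4-state machine:
        a   b   c  
>* s0   s0  s0  s1 
   s1   s1  s1  s2 
   s2   s2  s2  s3 
   s3   s3  s3  s0 
(> = start, * = accepting)

start=s0; accept=s0; s0-a->s0; s0-b->s0; s0-c->s1; s1-a->s1; s1-b->s1; s1-c->s2; s2-a->s2; s2-b->s2; s2-c->s3; s3-a->s3; s3-b->s3; s3-c->s0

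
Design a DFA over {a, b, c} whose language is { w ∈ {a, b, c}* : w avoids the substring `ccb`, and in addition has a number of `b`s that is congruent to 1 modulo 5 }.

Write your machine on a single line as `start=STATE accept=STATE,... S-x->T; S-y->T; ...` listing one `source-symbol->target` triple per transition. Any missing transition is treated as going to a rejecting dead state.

start=s0; accept=s1,s4,s8; s0-a->s0; s0-b->s1; s0-c->s2; s1-a->s1; s1-b->s3; s1-c->s4; s2-a->s0; s2-b->s1; s2-c->s5; s3-a->s3; s3-b->s6; s3-c->s7; s4-a->s1; s4-b->s3; s4-c->s8; s5-a->s0; s5-b->s9; s5-c->s5; s6-a->s6; s6-b->s10; s6-c->s11; s7-a->s3; s7-b->s6; s7-c->s12; s8-a->s1; s8-b->s9; s8-c->s8; s9-a->s9; s9-b->s9; s9-c->s9; s10-a->s10; s10-b->s0; s10-c->s13; s11-a->s6; s11-b->s10; s11-c->s14; s12-a->s3; s12-b->s9; s12-c->s12; s13-a->s10; s13-b->s0; s13-c->s15; s14-a->s6; s14-b->s9; s14-c->s14; s15-a->s10; s15-b->s9; s15-c->s15

Run two small machines in parallel and take their product. One (4 states) tracks partial matches of the forbidden pattern `ccb`; the other (5 states) tracks the count of `b`s modulo 5. Each combined state is a pair, one component from each; accept when both components accept. Minimizing collapses redundant product states.
          a    b    c  
>  s0     s0   s1   s2 
 * s1     s1   s3   s4 
   s2     s0   s1   s5 
   s3     s3   s6   s7 
 * s4     s1   s3   s8 
   s5     s0   s9   s5 
   s6     s6  s10  s11 
   s7     s3   s6  s12 
 * s8     s1   s9   s8 
   s9     s9   s9   s9 
   s10   s10   s0  s13 
   s11    s6  s10  s14 
   s12    s3   s9  s12 
   s13   s10   s0  s15 
   s14    s6   s9  s14 
   s15   s10   s9  s15 
(> = start, * = accepting)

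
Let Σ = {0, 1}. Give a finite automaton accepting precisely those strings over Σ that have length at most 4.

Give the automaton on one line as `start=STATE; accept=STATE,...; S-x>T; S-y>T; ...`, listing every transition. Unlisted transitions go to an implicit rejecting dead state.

We only need to distinguish lengths 0, 1, …, 4, and '>4'. Chain S0 → S1 → S2 → S3 → S4 → S5 on every symbol, with S5 looping. Accepting states: {S0, S1, S2, S3, S4}.
        0   1  
>* S0   S1  S1 
 * S1   S2  S2 
 * S2   S3  S3 
 * S3   S4  S4 
 * S4   S5  S5 
   S5   S5  S5 
(> = start, * = accepting)

start=S0; accept=S0,S1,S2,S3,S4; S0-0>S1; S0-1>S1; S1-0>S2; S1-1>S2; S2-0>S3; S2-1>S3; S3-0>S4; S3-1>S4; S4-0>S5; S4-1>S5; S5-0>S5; S5-1>S5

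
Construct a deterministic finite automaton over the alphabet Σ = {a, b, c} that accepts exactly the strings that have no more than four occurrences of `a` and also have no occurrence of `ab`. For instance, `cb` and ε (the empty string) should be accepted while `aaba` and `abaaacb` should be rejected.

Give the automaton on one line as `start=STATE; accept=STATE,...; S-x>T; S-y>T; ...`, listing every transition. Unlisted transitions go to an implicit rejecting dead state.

Handle the two conditions separately and then intersect. One (6 states) tracks the count of `a`s, saturating at 5; the other (3 states) tracks partial matches of the forbidden pattern `ab`. Each combined state is a pair, one component from each; accept when both components accept. Equivalent product states are then merged.
With 10 states:
        a   b   c  
>* s0   s1  s0  s0 
 * s1   s2  s3  s4 
 * s2   s5  s3  s6 
   s3   s3  s3  s3 
 * s4   s2  s4  s4 
 * s5   s7  s3  s8 
 * s6   s5  s6  s6 
 * s7   s3  s3  s9 
 * s8   s7  s8  s8 
 * s9   s3  s9  s9 
(> = start, * = accepting)

start=s0; accept=s0,s1,s2,s4,s5,s6,s7,s8,s9; s0-a>s1; s0-b>s0; s0-c>s0; s1-a>s2; s1-b>s3; s1-c>s4; s2-a>s5; s2-b>s3; s2-c>s6; s3-a>s3; s3-b>s3; s3-c>s3; s4-a>s2; s4-b>s4; s4-c>s4; s5-a>s7; s5-b>s3; s5-c>s8; s6-a>s5; s6-b>s6; s6-c>s6; s7-a>s3; s7-b>s3; s7-c>s9; s8-a>s7; s8-b>s8; s8-c>s8; s9-a>s3; s9-b>s9; s9-c>s9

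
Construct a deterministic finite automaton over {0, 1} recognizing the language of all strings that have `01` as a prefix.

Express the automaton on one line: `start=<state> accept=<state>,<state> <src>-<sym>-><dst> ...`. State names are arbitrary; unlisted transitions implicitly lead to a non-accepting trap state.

Walk along `01` while the input agrees: from q0 take `0` to q1, and so on. Any deviation drops to the rejecting sink q3. Once q2 is reached the prefix is confirmed and every continuation is accepted.
With 4 states:
        0   1  
>  q0   q1  q3 
   q1   q3  q2 
 * q2   q2  q2 
   q3   q3  q3 
(> = start, * = accepting)

start=q0 accept=q2 q0-0->q1 q0-1->q3 q1-0->q3 q1-1->q2 q2-0->q2 q2-1->q2 q3-0->q3 q3-1->q3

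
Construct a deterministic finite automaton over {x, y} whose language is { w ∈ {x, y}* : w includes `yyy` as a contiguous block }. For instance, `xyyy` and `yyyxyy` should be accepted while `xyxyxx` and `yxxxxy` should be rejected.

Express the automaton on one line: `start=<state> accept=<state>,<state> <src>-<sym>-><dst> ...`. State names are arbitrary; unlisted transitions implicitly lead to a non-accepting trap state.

start=s0 accept=s3 s0-x->s0 s0-y->s1 s1-x->s0 s1-y->s2 s2-x->s0 s2-y->s3 s3-x->s3 s3-y->s3

Track how much of `yyy` has been matched so far: state s0 is no progress, s3 is the absorbing accept state reached once `yyy` has occurred. Intermediate states record partial matches; on a mismatch, fall back to the longest reusable overlap.
A 4-state machine:
        x   y  
>  s0   s0  s1 
   s1   s0  s2 
   s2   s0  s3 
 * s3   s3  s3 
(> = start, * = accepting)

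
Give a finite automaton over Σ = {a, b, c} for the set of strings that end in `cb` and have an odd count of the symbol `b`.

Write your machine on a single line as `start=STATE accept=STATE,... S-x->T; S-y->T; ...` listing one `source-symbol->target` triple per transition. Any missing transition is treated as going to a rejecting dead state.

Run two small machines in parallel and take their product. The first has 3 states tracking how much of the suffix `cb` has currently been matched; the second has 2 states tracking the count of `b`s modulo 2. A product state is a pair (one from each), accepting exactly when both do. After merging equivalent states the machine shrinks.
        a   b   c  
>  S0   S0  S1  S2 
   S1   S1  S0  S1 
   S2   S0  S3  S2 
 * S3   S1  S0  S1 
(> = start, * = accepting)

start=S0; accept=S3; S0-a->S0; S0-b->S1; S0-c->S2; S1-a->S1; S1-b->S0; S1-c->S1; S2-a->S0; S2-b->S3; S2-c->S2; S3-a->S1; S3-b->S0; S3-c->S1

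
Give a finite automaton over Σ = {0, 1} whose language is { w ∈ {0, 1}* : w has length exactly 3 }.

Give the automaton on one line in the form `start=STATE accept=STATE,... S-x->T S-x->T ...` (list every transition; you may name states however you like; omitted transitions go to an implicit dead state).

We only need to distinguish lengths 0, 1, …, 3, and '>3'. Chain q0 → q1 → q2 → q3 → q4 on every symbol, with q4 looping. Accepting states: {q3}.
        0   1  
>  q0   q1  q1 
   q1   q2  q2 
   q2   q3  q3 
 * q3   q4  q4 
   q4   q4  q4 
(> = start, * = accepting)

start=q0 accept=q3 q0-0->q1 q0-1->q1 q1-0->q2 q1-1->q2 q2-0->q3 q2-1->q3 q3-0->q4 q3-1->q4 q4-0->q4 q4-1->q4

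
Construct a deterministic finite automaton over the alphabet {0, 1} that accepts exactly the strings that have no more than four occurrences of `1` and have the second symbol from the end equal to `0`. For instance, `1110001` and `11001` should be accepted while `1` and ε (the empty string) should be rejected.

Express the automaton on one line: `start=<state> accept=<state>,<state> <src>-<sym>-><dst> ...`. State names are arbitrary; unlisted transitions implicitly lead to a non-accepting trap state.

start=s0 accept=s3,s4,s7,s8,s11,s12,s15,s16,s19 s0-0->s1 s0-1->s2 s1-0->s3 s1-1->s4 s2-0->s5 s2-1->s6 s3-0->s3 s3-1->s4 s4-0->s5 s4-1->s6 s5-0->s7 s5-1->s8 s6-0->s9 s6-1->s10 s7-0->s7 s7-1->s8 s8-0->s9 s8-1->s10 s9-0->s11 s9-1->s12 s10-0->s13 s10-1->s14 s11-0->s11 s11-1->s12 s12-0->s13 s12-1->s14 s13-0->s15 s13-1->s16 s14-0->s17 s14-1->s18 s15-0->s15 s15-1->s16 s16-0->s17 s16-1->s18 s17-0->s19 s17-1->s20 s18-0->s21 s18-1->s18 s19-0->s19 s19-1->s20 s20-0->s21 s20-1->s18 s21-0->s22 s21-1->s20 s22-0->s22 s22-1->s20

Build one automaton per condition and run them in lockstep. The first has 6 states tracking the count of `1`s, saturating at 5; the second has 7 states tracking the last 2 symbols read. A product state is a pair (one from each), accepting exactly when both do.
With 23 states:
          0    1  
>  s0     s1   s2 
   s1     s3   s4 
   s2     s5   s6 
 * s3     s3   s4 
 * s4     s5   s6 
   s5     s7   s8 
   s6     s9  s10 
 * s7     s7   s8 
 * s8     s9  s10 
   s9    s11  s12 
   s10   s13  s14 
 * s11   s11  s12 
 * s12   s13  s14 
   s13   s15  s16 
   s14   s17  s18 
 * s15   s15  s16 
 * s16   s17  s18 
   s17   s19  s20 
   s18   s21  s18 
 * s19   s19  s20 
   s20   s21  s18 
   s21   s22  s20 
   s22   s22  s20 
(> = start, * = accepting)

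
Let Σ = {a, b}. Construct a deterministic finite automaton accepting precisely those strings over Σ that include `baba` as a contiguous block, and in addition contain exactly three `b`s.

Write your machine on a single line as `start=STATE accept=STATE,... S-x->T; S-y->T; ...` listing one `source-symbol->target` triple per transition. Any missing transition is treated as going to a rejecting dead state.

Build one automaton per condition and run them in lockstep. One (5 states) tracks whether and how much of `baba` has been seen; the other (5 states) tracks the count of `b`s, saturating at 4. Each combined state is a pair, one component from each; accept when both components accept. Minimizing collapses redundant product states.
An 11-state machine:
          a    b  
>  S0     S0   S1 
   S1     S2   S3 
   S2     S4   S5 
   S3     S6   S7 
   S4     S4   S3 
   S5     S8   S7 
   S6     S7   S9 
   S7     S7   S7 
   S8     S8  S10 
   S9    S10   S7 
 * S10   S10   S7 
(> = start, * = accepting)

start=S0; accept=S10; S0-a->S0; S0-b->S1; S1-a->S2; S1-b->S3; S2-a->S4; S2-b->S5; S3-a->S6; S3-b->S7; S4-a->S4; S4-b->S3; S5-a->S8; S5-b->S7; S6-a->S7; S6-b->S9; S7-a->S7; S7-b->S7; S8-a->S8; S8-b->S10; S9-a->S10; S9-b->S7; S10-a->S10; S10-b->S7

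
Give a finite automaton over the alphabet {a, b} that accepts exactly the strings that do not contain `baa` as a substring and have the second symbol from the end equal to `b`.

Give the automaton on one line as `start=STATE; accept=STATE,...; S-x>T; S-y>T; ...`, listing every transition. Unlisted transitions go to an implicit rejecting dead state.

Run two small machines in parallel and take their product. The first has 4 states tracking partial matches of the forbidden pattern `baa`; the second has 7 states tracking the last 2 symbols read. A product state is a pair (one from each), accepting exactly when both do.
11 states suffice.
          a    b  
>  s0     s1   s2 
   s1     s3   s4 
   s2     s5   s6 
   s3     s3   s4 
   s4     s5   s6 
 * s5     s7   s4 
 * s6     s5   s6 
   s7     s7   s8 
   s8     s9  s10 
   s9     s7   s8 
   s10    s9  s10 
(> = start, * = accepting)

start=s0; accept=s5,s6; s0-a>s1; s0-b>s2; s1-a>s3; s1-b>s4; s2-a>s5; s2-b>s6; s3-a>s3; s3-b>s4; s4-a>s5; s4-b>s6; s5-a>s7; s5-b>s4; s6-a>s5; s6-b>s6; s7-a>s7; s7-b>s8; s8-a>s9; s8-b>s10; s9-a>s7; s9-b>s8; s10-a>s9; s10-b>s10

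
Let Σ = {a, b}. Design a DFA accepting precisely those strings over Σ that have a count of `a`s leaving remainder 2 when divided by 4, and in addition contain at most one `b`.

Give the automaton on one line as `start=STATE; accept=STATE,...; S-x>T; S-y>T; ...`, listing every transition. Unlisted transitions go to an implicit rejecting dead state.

start=S0; accept=S3,S7; S0-a>S1; S0-b>S2; S1-a>S3; S1-b>S4; S2-a>S4; S2-b>S5; S3-a>S6; S3-b>S7; S4-a>S7; S4-b>S8; S5-a>S8; S5-b>S5; S6-a>S0; S6-b>S9; S7-a>S9; S7-b>S10; S8-a>S10; S8-b>S8; S9-a>S2; S9-b>S11; S10-a>S11; S10-b>S10; S11-a>S5; S11-b>S11

Build one automaton per condition and run them in lockstep. One (4 states) tracks the count of `a`s modulo 4; the other (3 states) tracks the count of `b`s, saturating at 2. Each combined state is a pair, one component from each; accept when both components accept.
A 12-state machine:
          a    b  
>  S0     S1   S2 
   S1     S3   S4 
   S2     S4   S5 
 * S3     S6   S7 
   S4     S7   S8 
   S5     S8   S5 
   S6     S0   S9 
 * S7     S9  S10 
   S8    S10   S8 
   S9     S2  S11 
   S10   S11  S10 
   S11    S5  S11 
(> = start, * = accepting)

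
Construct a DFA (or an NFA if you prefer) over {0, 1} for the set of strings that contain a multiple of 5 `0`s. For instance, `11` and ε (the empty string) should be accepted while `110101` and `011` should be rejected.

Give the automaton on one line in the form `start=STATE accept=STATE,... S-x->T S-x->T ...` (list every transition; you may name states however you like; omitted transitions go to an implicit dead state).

start=S0 accept=S0 S0-0->S1 S0-1->S0 S1-0->S2 S1-1->S1 S2-0->S3 S2-1->S2 S3-0->S4 S3-1->S3 S4-0->S0 S4-1->S4

Keep the running count of `0`s modulo 5: each `0` advances along the cycle S0 → S1 → S2 → S3 → S4 → S0 while other symbols loop. Accept at S0.
        0   1  
>* S0   S1  S0 
   S1   S2  S1 
   S2   S3  S2 
   S3   S4  S3 
   S4   S0  S4 
(> = start, * = accepting)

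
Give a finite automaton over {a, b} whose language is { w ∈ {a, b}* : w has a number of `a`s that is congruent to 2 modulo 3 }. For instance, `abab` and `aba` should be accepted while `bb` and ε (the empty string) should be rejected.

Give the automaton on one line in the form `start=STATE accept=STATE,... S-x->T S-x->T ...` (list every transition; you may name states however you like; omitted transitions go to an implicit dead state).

Keep the running count of `a`s modulo 3: each `a` advances along the cycle q0 → q1 → q2 → q0 while other symbols loop. Accept at q2.
A 3-state machine:
        a   b  
>  q0   q1  q0 
   q1   q2  q1 
 * q2   q0  q2 
(> = start, * = accepting)

start=q0 accept=q2 q0-a->q1 q0-b->q0 q1-a->q2 q1-b->q1 q2-a->q0 q2-b->q2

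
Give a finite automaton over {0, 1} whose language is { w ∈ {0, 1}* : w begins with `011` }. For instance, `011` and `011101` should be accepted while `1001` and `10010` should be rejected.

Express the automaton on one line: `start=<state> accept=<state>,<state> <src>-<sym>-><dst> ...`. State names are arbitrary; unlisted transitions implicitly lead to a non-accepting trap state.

Walk along `011` while the input agrees: from A take `0` to B, and so on. Any deviation drops to the rejecting sink E. Once D is reached the prefix is confirmed and every continuation is accepted.
       0  1 
>  A   B  E 
   B   E  C 
   C   E  D 
 * D   D  D 
   E   E  E 
(> = start, * = accepting)

start=A accept=D A-0->B A-1->E B-0->E B-1->C C-0->E C-1->D D-0->D D-1->D E-0->E E-1->E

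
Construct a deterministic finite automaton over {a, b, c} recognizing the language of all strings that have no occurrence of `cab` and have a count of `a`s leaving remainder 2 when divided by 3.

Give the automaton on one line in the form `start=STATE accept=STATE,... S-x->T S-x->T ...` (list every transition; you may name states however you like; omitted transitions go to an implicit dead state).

Run two small machines in parallel and take their product. The first has 4 states tracking partial matches of the forbidden pattern `cab`; the second has 3 states tracking the count of `a`s modulo 3. A product state is a pair (one from each), accepting exactly when both do. Minimizing collapses redundant product states.
With 10 states:
        a   b   c  
>  s0   s1  s0  s2 
   s1   s3  s1  s4 
   s2   s5  s0  s2 
 * s3   s0  s3  s6 
   s4   s7  s1  s4 
   s5   s3  s8  s4 
 * s6   s9  s3  s6 
 * s7   s0  s8  s6 
   s8   s8  s8  s8 
   s9   s1  s8  s2 
(> = start, * = accepting)

start=s0 accept=s3,s6,s7 s0-a->s1 s0-b->s0 s0-c->s2 s1-a->s3 s1-b->s1 s1-c->s4 s2-a->s5 s2-b->s0 s2-c->s2 s3-a->s0 s3-b->s3 s3-c->s6 s4-a->s7 s4-b->s1 s4-c->s4 s5-a->s3 s5-b->s8 s5-c->s4 s6-a->s9 s6-b->s3 s6-c->s6 s7-a->s0 s7-b->s8 s7-c->s6 s8-a->s8 s8-b->s8 s8-c->s8 s9-a->s1 s9-b->s8 s9-c->s2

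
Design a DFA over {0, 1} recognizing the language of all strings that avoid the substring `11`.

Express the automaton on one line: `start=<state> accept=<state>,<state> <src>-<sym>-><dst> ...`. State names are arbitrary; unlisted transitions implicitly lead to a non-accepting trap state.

start=S0 accept=S0,S1 S0-0->S0 S0-1->S1 S1-0->S0 S1-1->S2 S2-0->S2 S2-1->S2

This is the complement of 'contains `11`'. Use the same substring-matching states — S0 through S2 holding how much of `11` has just been matched — but flip the accepting set: everything except the trap S2 accepts.
With 3 states:
        0   1  
>* S0   S0  S1 
 * S1   S0  S2 
   S2   S2  S2 
(> = start, * = accepting)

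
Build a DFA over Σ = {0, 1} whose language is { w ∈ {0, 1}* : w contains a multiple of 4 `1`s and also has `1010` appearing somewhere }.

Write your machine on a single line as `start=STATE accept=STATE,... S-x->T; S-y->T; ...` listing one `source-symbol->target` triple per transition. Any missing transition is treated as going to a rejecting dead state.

start=s0; accept=s17; s0-0->s0; s0-1->s1; s1-0->s2; s1-1->s3; s2-0->s4; s2-1->s5; s3-0->s6; s3-1->s7; s4-0->s4; s4-1->s3; s5-0->s8; s5-1->s7; s6-0->s9; s6-1->s10; s7-0->s11; s7-1->s12; s8-0->s8; s8-1->s13; s9-0->s9; s9-1->s7; s10-0->s13; s10-1->s12; s11-0->s14; s11-1->s15; s12-0->s16; s12-1->s1; s13-0->s13; s13-1->s17; s14-0->s14; s14-1->s12; s15-0->s17; s15-1->s1; s16-0->s0; s16-1->s18; s17-0->s17; s17-1->s19; s18-0->s19; s18-1->s3; s19-0->s19; s19-1->s8

Handle the two conditions separately and then intersect. One (4 states) tracks the count of `1`s modulo 4; the other (5 states) tracks whether and how much of `1010` has been seen. Each combined state is a pair, one component from each; accept when both components accept.
20 states suffice.
          0    1  
>  s0     s0   s1 
   s1     s2   s3 
   s2     s4   s5 
   s3     s6   s7 
   s4     s4   s3 
   s5     s8   s7 
   s6     s9  s10 
   s7    s11  s12 
   s8     s8  s13 
   s9     s9   s7 
   s10   s13  s12 
   s11   s14  s15 
   s12   s16   s1 
   s13   s13  s17 
   s14   s14  s12 
   s15   s17   s1 
   s16    s0  s18 
 * s17   s17  s19 
   s18   s19   s3 
   s19   s19   s8 
(> = start, * = accepting)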